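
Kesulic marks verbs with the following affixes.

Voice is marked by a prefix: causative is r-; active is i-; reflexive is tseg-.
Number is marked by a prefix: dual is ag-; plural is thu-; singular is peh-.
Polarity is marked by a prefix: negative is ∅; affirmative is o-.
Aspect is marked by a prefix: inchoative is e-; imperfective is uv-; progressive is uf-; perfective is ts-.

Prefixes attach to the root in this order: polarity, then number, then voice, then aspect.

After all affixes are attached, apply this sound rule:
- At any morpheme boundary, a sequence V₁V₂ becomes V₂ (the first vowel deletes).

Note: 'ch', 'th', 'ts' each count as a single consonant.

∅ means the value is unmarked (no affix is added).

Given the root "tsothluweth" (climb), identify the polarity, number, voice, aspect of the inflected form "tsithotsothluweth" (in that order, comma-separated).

Segment: ts-i-thu-o-tsothluweth.
polarity: o- → affirmative.
number: thu- → plural.
voice: i- → active.
aspect: ts- → perfective.

affirmative, plural, active, perfective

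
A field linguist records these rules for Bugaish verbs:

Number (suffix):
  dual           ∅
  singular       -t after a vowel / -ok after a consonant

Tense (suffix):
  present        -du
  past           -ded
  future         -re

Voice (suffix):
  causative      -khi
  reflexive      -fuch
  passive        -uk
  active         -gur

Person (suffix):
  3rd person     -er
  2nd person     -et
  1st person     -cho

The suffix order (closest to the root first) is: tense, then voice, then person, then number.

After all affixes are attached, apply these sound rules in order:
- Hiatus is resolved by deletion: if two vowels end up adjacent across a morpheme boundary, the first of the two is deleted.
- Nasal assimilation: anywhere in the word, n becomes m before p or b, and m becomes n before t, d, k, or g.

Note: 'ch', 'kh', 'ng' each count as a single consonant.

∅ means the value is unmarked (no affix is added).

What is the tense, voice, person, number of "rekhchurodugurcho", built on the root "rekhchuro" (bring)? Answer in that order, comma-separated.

Segment: rekhchuro-du-gur-cho.
tense: -du → present.
voice: -gur → active.
person: -cho → 1st person.
number: ∅ → dual.

present, active, 1st person, dual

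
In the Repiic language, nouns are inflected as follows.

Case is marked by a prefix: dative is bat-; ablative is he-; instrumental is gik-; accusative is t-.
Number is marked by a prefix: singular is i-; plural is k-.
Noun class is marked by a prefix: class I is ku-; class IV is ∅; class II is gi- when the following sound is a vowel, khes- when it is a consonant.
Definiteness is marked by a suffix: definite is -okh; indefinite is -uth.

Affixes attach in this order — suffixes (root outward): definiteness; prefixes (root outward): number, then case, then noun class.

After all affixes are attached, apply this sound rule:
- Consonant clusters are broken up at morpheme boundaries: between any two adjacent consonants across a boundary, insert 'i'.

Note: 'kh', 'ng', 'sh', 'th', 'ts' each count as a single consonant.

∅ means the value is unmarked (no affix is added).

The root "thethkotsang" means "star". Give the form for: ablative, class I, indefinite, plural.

kuhekithethkotsanguth

Attach number plural k- → kthethkotsang.
Attach case ablative he- → hekthethkotsang.
Attach noun class class I ku- → kuhekthethkotsang.
Attach definiteness indefinite -uth → kuhekthethkotsanguth.
Apply epenthesis: kuhekthethkotsanguth → kuhekithethkotsanguth.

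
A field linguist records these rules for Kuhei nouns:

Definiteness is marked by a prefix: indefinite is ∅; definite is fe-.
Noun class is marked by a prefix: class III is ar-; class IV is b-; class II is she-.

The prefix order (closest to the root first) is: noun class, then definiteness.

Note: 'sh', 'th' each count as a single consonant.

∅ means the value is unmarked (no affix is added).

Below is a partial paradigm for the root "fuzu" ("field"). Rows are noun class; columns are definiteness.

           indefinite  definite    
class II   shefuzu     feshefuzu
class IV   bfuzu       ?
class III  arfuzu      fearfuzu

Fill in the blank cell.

febfuzu

Attach noun class class IV b- → bfuzu.
Attach definiteness definite fe- → febfuzu.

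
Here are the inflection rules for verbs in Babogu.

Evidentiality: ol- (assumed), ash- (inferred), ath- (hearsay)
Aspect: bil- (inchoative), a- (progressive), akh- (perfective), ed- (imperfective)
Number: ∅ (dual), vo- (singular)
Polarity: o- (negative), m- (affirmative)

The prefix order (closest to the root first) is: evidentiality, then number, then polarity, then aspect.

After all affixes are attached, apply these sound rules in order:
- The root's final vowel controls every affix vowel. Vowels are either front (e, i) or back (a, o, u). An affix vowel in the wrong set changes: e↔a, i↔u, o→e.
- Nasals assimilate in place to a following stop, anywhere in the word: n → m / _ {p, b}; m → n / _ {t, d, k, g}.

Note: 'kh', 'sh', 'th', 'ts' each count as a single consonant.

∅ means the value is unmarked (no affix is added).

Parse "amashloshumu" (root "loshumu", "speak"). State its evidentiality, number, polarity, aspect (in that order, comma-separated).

Segment: a-m-ash-loshumu.
evidentiality: ash- → inferred.
number: ∅ → dual.
polarity: m- → affirmative.
aspect: a- → progressive.

inferred, dual, affirmative, progressive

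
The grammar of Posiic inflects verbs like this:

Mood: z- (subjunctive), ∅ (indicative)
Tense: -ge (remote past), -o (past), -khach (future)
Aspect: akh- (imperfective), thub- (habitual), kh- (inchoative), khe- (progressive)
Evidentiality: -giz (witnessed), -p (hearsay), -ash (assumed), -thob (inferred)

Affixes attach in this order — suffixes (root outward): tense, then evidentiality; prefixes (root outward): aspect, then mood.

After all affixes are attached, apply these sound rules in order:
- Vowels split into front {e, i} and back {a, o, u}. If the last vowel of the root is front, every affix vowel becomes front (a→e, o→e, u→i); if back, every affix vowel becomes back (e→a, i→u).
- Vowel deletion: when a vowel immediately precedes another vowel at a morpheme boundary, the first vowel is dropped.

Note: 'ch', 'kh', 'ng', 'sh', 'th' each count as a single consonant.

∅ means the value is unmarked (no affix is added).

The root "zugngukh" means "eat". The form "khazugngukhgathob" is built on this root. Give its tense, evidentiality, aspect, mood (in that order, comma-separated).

remote past, inferred, progressive, indicative

Segment: khe-zugngukh-ge-thob.
tense: -ge → remote past.
evidentiality: -thob → inferred.
aspect: khe- → progressive.
mood: ∅ → indicative.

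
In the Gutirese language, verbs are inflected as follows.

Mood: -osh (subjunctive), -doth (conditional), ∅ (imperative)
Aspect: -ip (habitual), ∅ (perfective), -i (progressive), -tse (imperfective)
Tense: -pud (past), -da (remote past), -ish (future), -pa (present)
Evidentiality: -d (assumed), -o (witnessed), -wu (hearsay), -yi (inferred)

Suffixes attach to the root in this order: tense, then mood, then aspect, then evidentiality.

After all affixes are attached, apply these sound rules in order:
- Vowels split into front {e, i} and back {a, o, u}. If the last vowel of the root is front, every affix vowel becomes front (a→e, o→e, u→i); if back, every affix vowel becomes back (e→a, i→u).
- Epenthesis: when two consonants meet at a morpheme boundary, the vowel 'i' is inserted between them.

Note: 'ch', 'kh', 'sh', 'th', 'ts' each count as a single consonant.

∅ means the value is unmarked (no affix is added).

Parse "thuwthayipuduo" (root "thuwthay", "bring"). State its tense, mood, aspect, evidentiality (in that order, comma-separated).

Segment: thuwthay-pud-i-o.
tense: -pud → past.
mood: ∅ → imperative.
aspect: -i → progressive.
evidentiality: -o → witnessed.

past, imperative, progressive, witnessed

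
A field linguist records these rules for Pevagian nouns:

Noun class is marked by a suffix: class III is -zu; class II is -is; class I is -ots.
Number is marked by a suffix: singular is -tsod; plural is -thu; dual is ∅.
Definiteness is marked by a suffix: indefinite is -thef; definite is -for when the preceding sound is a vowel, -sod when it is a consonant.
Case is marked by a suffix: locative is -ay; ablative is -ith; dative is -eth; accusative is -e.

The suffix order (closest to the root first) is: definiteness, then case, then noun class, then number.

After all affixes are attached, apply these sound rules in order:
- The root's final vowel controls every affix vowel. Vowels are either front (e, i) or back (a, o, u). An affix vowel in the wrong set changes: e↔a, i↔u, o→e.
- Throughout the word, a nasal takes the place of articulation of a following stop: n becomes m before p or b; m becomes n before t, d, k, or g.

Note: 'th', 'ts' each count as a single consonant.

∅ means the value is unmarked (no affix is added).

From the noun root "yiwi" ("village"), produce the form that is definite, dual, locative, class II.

Attach definiteness definite -for (after vowel 'i') → yiwifor.
Attach case locative -ay → yiwiforay.
Attach noun class class II -is → yiwiforayis.
number = dual: zero marking, form stays yiwiforayis.
Apply vowel harmony: yiwiforayis → yiwifereyis.
Nasal assimilation: no change.

yiwifereyis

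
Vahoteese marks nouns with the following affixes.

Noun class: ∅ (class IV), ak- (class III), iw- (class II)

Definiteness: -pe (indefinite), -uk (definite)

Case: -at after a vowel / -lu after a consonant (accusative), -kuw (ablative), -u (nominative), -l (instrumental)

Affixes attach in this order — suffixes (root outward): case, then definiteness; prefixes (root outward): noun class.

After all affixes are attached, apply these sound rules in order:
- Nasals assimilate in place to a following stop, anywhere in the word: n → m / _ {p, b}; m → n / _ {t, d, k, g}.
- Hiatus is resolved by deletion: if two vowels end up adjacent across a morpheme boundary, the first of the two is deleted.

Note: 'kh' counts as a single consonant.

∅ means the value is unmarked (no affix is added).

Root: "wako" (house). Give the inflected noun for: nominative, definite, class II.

Attach noun class class II iw- → iwwako.
Attach case nominative -u → iwwakou.
Attach definiteness definite -uk → iwwakouuk.
Nasal assimilation: no change.
Apply vowel deletion: iwwakouuk → iwwakuk.

iwwakuk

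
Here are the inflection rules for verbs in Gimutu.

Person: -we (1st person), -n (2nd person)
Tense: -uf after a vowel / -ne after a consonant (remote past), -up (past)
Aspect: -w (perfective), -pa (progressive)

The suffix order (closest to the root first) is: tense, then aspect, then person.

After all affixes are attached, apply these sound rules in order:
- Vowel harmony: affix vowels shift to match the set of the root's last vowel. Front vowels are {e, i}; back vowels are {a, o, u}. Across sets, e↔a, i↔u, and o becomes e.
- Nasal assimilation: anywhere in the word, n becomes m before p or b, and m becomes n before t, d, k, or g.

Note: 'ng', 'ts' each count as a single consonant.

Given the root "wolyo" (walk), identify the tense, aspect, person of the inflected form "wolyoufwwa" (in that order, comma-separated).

remote past, perfective, 1st person

Segment: wolyo-uf-w-we.
tense: -uf/ne → remote past.
aspect: -w → perfective.
person: -we → 1st person.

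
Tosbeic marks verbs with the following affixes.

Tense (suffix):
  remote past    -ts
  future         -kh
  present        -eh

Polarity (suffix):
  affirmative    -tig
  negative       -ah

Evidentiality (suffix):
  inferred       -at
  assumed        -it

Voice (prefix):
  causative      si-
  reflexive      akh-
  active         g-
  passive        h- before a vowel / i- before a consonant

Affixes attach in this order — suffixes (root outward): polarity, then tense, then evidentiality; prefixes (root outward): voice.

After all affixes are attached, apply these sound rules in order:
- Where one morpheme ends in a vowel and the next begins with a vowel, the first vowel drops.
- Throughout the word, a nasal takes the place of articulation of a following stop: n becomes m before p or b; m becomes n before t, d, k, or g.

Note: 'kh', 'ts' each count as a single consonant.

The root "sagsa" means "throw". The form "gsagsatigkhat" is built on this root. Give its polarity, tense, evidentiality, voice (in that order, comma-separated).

affirmative, future, inferred, active

Segment: g-sagsa-tig-kh-at.
polarity: -tig → affirmative.
tense: -kh → future.
evidentiality: -at → inferred.
voice: g- → active.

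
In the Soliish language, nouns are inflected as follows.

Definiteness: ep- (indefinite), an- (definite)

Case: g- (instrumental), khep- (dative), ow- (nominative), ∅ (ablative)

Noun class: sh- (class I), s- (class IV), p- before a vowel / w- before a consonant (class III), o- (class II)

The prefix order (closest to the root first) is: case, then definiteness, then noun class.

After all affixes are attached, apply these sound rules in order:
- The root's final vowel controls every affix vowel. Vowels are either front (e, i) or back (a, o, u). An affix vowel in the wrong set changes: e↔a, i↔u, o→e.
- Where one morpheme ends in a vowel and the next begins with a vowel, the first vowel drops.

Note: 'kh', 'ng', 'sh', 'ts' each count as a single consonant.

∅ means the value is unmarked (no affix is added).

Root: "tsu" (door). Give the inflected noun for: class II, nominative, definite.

Attach case nominative ow- → owtsu.
Attach definiteness definite an- → anowtsu.
Attach noun class class II o- → oanowtsu.
Vowel harmony: no change.
Apply vowel deletion: oanowtsu → anowtsu.

anowtsu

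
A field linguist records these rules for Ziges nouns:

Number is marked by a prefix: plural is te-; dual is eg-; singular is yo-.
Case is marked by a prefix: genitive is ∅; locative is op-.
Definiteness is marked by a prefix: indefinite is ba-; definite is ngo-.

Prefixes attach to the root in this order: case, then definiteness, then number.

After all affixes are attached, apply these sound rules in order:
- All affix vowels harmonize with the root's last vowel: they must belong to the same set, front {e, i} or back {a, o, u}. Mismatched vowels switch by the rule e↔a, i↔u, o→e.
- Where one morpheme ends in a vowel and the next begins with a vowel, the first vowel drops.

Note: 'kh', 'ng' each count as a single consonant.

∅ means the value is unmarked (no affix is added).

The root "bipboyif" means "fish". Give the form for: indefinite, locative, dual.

egbepbipboyif

Attach case locative op- → opbipboyif.
Attach definiteness indefinite ba- → baopbipboyif.
Attach number dual eg- → egbaopbipboyif.
Apply vowel harmony: egbaopbipboyif → egbeepbipboyif.
Apply vowel deletion: egbeepbipboyif → egbepbipboyif.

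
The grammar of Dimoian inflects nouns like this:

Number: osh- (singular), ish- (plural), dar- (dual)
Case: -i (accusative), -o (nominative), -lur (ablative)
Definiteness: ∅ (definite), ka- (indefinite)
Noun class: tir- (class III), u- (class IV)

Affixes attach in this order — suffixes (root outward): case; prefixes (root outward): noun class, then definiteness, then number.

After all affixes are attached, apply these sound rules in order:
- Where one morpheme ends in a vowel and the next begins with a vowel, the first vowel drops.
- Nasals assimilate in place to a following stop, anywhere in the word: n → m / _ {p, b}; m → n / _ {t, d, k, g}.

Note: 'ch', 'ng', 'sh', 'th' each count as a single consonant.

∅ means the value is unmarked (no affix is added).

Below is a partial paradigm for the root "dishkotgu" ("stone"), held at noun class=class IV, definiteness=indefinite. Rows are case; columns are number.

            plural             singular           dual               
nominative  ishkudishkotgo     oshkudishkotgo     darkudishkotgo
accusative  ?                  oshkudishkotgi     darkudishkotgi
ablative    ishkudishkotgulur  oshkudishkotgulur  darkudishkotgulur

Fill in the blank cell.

ishkudishkotgi

Attach noun class class IV u- → udishkotgu.
Attach definiteness indefinite ka- → kaudishkotgu.
Attach number plural ish- → ishkaudishkotgu.
Attach case accusative -i → ishkaudishkotgui.
Apply vowel deletion: ishkaudishkotgui → ishkudishkotgi.
Nasal assimilation: no change.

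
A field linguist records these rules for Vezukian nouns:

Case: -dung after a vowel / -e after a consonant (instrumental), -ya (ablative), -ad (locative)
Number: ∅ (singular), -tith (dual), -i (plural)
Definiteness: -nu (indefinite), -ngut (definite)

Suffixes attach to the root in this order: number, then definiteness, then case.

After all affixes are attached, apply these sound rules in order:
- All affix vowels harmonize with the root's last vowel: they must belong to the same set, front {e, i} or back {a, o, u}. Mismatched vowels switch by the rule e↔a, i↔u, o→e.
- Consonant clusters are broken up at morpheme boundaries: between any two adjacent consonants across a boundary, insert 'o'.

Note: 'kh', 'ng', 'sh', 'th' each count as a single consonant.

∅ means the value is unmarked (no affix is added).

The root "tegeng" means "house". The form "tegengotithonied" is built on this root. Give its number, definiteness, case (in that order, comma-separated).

Segment: tegeng-tith-nu-ad.
number: -tith → dual.
definiteness: -nu → indefinite.
case: -ad → locative.

dual, indefinite, locative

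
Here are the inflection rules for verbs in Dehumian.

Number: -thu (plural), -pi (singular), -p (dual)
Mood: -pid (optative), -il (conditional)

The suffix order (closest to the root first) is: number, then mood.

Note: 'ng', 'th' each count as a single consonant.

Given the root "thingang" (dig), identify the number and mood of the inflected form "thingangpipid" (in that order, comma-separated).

Segment: thingang-pi-pid.
number: -pi → singular.
mood: -pid → optative.

singular, optative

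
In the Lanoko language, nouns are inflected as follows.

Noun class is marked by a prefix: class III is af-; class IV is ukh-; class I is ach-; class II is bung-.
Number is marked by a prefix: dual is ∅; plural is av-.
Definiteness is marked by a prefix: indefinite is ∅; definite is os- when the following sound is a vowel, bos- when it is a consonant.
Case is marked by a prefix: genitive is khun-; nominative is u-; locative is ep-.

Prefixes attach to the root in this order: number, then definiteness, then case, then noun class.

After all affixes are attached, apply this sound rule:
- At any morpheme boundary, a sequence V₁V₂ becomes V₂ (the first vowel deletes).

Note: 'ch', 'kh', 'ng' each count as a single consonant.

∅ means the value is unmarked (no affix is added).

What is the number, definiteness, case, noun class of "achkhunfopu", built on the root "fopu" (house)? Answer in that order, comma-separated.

dual, indefinite, genitive, class I

Segment: ach-khun-fopu.
number: ∅ → dual.
definiteness: ∅ → indefinite.
case: khun- → genitive.
noun class: ach- → class I.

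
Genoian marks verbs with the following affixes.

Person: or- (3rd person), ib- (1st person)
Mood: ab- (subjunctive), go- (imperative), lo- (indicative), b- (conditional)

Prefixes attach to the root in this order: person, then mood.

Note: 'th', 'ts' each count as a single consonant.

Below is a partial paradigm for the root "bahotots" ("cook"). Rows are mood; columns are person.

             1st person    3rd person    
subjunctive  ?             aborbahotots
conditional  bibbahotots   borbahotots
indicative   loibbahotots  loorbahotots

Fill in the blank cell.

Attach person 1st person ib- → ibbahotots.
Attach mood subjunctive ab- → abibbahotots.

abibbahotots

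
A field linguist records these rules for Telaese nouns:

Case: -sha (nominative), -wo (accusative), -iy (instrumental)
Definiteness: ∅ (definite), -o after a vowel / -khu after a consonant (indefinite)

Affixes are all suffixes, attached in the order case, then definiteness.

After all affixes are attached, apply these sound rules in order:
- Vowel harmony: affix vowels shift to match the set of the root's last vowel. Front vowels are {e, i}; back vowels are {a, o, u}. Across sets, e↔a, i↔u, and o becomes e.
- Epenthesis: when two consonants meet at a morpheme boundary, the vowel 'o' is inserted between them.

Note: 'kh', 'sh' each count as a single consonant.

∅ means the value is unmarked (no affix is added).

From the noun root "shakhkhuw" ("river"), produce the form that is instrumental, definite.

shakhkhuwuy

Attach case instrumental -iy → shakhkhuwiy.
definiteness = definite: zero marking, form stays shakhkhuwiy.
Apply vowel harmony: shakhkhuwiy → shakhkhuwuy.
Epenthesis: no change.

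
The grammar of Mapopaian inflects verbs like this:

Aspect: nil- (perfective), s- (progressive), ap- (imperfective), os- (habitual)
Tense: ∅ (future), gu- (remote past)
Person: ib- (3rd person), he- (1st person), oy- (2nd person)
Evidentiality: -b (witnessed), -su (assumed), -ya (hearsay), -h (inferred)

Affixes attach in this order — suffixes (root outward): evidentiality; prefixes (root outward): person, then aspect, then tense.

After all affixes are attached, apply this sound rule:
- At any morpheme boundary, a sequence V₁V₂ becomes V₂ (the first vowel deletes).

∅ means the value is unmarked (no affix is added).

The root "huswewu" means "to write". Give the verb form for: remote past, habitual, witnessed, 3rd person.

gosibhuswewub

Attach person 3rd person ib- → ibhuswewu.
Attach aspect habitual os- → osibhuswewu.
Attach tense remote past gu- → guosibhuswewu.
Attach evidentiality witnessed -b → guosibhuswewub.
Apply vowel deletion: guosibhuswewub → gosibhuswewub.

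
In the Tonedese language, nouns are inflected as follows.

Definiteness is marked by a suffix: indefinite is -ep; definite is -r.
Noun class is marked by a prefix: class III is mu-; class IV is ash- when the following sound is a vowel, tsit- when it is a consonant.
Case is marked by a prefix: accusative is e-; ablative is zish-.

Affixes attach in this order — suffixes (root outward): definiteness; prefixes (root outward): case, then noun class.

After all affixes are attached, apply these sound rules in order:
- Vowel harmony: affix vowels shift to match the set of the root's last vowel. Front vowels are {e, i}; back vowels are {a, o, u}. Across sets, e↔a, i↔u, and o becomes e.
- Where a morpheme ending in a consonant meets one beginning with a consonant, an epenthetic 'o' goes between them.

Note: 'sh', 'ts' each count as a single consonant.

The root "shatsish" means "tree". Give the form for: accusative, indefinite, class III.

Attach case accusative e- → eshatsish.
Attach definiteness indefinite -ep → eshatsishep.
Attach noun class class III mu- → mueshatsishep.
Apply vowel harmony: mueshatsishep → mieshatsishep.
Epenthesis: no change.

mieshatsishep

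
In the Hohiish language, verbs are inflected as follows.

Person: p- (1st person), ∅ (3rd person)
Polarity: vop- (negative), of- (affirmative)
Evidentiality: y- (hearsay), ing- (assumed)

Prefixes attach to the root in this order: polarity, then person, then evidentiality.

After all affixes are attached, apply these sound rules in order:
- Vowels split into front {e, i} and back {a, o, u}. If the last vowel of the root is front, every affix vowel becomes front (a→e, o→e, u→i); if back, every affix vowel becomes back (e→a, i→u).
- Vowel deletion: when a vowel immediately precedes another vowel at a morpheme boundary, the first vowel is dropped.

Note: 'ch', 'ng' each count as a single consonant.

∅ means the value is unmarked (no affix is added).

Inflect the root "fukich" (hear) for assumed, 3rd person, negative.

ingvepfukich

Attach polarity negative vop- → vopfukich.
person = 3rd person: zero marking, form stays vopfukich.
Attach evidentiality assumed ing- → ingvopfukich.
Apply vowel harmony: ingvopfukich → ingvepfukich.
Vowel deletion: no change.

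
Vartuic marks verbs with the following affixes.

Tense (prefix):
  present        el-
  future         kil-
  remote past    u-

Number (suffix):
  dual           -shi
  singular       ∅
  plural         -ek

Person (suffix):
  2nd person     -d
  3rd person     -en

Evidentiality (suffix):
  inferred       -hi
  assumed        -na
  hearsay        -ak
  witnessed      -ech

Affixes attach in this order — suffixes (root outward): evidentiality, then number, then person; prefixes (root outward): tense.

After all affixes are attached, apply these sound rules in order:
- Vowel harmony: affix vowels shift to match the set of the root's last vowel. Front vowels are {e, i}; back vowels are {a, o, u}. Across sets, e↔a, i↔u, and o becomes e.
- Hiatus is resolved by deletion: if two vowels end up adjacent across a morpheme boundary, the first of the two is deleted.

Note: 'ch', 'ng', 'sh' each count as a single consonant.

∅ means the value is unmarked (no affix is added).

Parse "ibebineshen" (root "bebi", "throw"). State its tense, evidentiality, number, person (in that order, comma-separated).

Segment: u-bebi-na-shi-en.
tense: u- → remote past.
evidentiality: -na → assumed.
number: -shi → dual.
person: -en → 3rd person.

remote past, assumed, dual, 3rd person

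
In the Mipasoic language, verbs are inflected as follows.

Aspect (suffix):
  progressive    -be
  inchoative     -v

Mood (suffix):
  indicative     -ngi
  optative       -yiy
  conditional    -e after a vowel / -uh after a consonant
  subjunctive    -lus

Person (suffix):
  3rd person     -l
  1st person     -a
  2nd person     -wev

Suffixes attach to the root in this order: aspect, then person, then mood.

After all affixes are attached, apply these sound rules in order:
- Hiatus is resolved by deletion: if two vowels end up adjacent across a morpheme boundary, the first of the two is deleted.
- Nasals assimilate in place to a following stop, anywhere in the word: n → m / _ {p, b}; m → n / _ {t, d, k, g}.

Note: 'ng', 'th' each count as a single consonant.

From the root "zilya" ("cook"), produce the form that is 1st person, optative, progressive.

zilyabayiy

Attach aspect progressive -be → zilyabe.
Attach person 1st person -a → zilyabea.
Attach mood optative -yiy → zilyabeayiy.
Apply vowel deletion: zilyabeayiy → zilyabayiy.
Nasal assimilation: no change.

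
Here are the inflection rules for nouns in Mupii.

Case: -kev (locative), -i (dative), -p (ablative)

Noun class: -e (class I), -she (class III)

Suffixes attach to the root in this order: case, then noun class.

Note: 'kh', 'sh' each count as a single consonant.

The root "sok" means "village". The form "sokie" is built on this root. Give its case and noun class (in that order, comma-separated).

Segment: sok-i-e.
case: -i → dative.
noun class: -e → class I.

dative, class I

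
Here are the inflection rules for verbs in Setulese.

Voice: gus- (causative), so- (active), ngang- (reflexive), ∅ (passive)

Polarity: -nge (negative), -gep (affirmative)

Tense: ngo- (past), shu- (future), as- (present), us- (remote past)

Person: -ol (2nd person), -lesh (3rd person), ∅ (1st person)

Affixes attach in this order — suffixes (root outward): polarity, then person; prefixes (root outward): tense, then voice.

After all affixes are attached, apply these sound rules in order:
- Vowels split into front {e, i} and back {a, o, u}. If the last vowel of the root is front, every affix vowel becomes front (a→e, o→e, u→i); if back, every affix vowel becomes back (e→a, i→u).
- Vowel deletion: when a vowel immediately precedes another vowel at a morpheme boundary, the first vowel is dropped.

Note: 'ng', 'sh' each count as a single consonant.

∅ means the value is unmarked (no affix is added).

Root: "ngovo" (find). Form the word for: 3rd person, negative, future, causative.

Attach polarity negative -nge → ngovonge.
Attach tense future shu- → shungovonge.
Attach person 3rd person -lesh → shungovongelesh.
Attach voice causative gus- → gusshungovongelesh.
Apply vowel harmony: gusshungovongelesh → gusshungovongalash.
Vowel deletion: no change.

gusshungovongalash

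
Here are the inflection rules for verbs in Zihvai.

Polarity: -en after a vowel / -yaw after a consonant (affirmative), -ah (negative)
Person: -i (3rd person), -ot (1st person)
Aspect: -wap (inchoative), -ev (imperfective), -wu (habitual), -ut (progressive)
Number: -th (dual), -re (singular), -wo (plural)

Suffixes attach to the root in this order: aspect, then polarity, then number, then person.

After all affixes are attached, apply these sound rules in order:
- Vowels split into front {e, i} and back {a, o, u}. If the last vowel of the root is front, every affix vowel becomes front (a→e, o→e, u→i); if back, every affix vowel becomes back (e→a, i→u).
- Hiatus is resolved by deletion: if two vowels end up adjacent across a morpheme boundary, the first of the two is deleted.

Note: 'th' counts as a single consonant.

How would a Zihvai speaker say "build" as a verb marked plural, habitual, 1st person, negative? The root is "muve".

muvewehwet

Attach aspect habitual -wu → muvewu.
Attach polarity negative -ah → muvewuah.
Attach number plural -wo → muvewuahwo.
Attach person 1st person -ot → muvewuahwoot.
Apply vowel harmony: muvewuahwoot → muvewiehweet.
Apply vowel deletion: muvewiehweet → muvewehwet.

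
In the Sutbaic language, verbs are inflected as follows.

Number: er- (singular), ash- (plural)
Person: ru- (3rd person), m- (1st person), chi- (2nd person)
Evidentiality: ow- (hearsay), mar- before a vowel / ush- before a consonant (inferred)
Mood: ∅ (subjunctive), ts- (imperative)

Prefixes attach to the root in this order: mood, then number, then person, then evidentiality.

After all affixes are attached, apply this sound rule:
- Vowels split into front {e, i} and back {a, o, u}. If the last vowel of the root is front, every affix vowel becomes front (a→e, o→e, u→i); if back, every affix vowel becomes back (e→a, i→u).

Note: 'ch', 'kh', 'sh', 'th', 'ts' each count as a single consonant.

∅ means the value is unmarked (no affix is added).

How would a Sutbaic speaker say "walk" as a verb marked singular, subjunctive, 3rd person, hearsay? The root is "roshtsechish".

ewrierroshtsechish

mood = subjunctive: zero marking, form stays roshtsechish.
Attach number singular er- → erroshtsechish.
Attach person 3rd person ru- → ruerroshtsechish.
Attach evidentiality hearsay ow- → owruerroshtsechish.
Apply vowel harmony: owruerroshtsechish → ewrierroshtsechish.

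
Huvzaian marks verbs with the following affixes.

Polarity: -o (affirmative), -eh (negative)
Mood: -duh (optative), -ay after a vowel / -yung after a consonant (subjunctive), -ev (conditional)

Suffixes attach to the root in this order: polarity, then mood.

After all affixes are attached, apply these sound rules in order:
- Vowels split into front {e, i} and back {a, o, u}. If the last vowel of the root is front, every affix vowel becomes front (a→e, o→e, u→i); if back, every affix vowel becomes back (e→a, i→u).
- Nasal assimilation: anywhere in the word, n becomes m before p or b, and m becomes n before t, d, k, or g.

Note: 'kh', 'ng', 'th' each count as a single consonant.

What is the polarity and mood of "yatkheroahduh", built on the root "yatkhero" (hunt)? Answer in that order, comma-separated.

Segment: yatkhero-eh-duh.
polarity: -eh → negative.
mood: -duh → optative.

negative, optative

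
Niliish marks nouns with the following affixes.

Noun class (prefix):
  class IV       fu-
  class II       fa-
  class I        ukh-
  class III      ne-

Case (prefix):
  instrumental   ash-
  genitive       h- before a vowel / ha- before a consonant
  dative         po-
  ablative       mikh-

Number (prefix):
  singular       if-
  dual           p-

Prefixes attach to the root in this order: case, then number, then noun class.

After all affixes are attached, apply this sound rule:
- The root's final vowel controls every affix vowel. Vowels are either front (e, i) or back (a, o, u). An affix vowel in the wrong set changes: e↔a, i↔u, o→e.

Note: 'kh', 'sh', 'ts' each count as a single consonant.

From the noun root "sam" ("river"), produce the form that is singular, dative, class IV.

Attach case dative po- → posam.
Attach number singular if- → ifposam.
Attach noun class class IV fu- → fuifposam.
Apply vowel harmony: fuifposam → fuufposam.

fuufposam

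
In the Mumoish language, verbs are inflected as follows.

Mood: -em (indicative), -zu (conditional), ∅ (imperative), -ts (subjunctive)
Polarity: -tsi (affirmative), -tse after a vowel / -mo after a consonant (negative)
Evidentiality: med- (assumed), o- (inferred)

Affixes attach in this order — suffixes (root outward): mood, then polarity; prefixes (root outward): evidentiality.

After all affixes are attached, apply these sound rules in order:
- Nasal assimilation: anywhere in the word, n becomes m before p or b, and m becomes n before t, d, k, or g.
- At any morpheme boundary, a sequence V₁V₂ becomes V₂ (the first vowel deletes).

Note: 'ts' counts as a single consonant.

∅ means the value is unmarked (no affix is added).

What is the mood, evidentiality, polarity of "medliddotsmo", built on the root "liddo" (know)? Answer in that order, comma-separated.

subjunctive, assumed, negative

Segment: med-liddo-ts-mo.
mood: -ts → subjunctive.
evidentiality: med- → assumed.
polarity: -tse/mo → negative.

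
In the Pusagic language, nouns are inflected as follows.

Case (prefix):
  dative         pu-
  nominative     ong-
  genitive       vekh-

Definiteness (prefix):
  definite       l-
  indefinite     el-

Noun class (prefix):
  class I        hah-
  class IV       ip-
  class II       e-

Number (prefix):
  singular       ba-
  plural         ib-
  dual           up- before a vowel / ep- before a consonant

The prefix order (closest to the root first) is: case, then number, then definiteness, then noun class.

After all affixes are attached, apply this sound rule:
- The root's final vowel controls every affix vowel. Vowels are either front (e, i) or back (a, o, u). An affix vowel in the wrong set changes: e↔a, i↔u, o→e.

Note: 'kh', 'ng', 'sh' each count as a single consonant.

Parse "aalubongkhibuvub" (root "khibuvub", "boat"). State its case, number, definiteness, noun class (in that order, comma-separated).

nominative, plural, indefinite, class II

Segment: e-el-ib-ong-khibuvub.
case: ong- → nominative.
number: ib- → plural.
definiteness: el- → indefinite.
noun class: e- → class II.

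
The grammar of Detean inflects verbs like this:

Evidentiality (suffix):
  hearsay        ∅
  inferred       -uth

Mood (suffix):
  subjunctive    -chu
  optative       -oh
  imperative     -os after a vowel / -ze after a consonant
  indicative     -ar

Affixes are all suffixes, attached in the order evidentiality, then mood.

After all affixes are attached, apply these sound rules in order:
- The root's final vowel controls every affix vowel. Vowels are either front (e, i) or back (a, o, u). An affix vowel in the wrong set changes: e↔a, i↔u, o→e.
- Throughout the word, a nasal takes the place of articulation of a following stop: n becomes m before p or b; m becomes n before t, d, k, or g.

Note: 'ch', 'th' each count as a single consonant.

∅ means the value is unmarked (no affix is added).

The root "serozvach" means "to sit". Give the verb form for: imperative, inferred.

Attach evidentiality inferred -uth → serozvachuth.
Attach mood imperative -ze (after consonant 'th') → serozvachuthze.
Apply vowel harmony: serozvachuthze → serozvachuthza.
Nasal assimilation: no change.

serozvachuthza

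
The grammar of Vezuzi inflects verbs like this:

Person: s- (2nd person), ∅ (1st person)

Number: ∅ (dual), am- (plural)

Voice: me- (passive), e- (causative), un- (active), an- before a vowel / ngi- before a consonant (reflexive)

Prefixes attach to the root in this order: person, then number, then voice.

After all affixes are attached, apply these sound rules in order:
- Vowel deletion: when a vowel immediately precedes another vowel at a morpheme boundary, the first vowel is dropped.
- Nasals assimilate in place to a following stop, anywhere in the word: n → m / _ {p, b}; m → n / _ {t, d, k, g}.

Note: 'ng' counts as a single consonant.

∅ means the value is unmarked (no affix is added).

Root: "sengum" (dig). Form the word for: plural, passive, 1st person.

person = 1st person: zero marking, form stays sengum.
Attach number plural am- → amsengum.
Attach voice passive me- → meamsengum.
Apply vowel deletion: meamsengum → mamsengum.
Nasal assimilation: no change.

mamsengum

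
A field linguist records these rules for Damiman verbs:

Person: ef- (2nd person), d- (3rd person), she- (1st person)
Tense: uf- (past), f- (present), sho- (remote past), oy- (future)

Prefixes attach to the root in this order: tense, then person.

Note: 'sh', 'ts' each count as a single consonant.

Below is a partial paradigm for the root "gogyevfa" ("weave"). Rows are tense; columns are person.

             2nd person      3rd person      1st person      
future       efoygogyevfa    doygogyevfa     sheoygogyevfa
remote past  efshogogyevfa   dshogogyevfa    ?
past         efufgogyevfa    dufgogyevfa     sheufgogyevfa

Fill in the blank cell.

sheshogogyevfa

Attach tense remote past sho- → shogogyevfa.
Attach person 1st person she- → sheshogogyevfa.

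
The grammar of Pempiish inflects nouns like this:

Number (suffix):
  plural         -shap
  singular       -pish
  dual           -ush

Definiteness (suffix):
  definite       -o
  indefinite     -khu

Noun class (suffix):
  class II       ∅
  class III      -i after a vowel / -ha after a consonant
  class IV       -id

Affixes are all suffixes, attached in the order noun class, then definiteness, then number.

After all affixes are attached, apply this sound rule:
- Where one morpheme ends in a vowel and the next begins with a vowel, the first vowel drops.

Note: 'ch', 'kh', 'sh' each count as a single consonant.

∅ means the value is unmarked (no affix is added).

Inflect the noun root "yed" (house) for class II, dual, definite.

noun class = class II: zero marking, form stays yed.
Attach definiteness definite -o → yedo.
Attach number dual -ush → yedoush.
Apply vowel deletion: yedoush → yedush.

yedush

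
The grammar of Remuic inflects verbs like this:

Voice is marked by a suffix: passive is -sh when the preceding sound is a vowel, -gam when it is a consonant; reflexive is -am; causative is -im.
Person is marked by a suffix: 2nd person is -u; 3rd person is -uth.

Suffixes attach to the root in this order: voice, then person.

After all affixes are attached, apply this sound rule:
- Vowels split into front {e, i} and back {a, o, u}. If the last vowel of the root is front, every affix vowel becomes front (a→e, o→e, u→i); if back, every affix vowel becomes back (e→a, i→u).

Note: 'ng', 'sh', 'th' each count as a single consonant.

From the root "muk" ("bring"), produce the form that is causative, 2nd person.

Attach voice causative -im → mukim.
Attach person 2nd person -u → mukimu.
Apply vowel harmony: mukimu → mukumu.

mukumu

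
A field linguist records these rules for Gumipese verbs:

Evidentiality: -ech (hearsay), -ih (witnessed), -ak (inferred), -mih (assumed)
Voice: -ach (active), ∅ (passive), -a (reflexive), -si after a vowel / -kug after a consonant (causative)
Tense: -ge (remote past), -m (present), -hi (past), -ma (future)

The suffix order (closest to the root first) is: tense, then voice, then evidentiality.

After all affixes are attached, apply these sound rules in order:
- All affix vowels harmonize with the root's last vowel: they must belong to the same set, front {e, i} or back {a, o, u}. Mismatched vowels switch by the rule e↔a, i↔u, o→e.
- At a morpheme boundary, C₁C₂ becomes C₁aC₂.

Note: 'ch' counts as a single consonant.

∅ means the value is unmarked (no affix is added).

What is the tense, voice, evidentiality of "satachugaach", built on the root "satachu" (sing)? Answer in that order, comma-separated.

remote past, passive, hearsay

Segment: satachu-ge-ech.
tense: -ge → remote past.
voice: ∅ → passive.
evidentiality: -ech → hearsay.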